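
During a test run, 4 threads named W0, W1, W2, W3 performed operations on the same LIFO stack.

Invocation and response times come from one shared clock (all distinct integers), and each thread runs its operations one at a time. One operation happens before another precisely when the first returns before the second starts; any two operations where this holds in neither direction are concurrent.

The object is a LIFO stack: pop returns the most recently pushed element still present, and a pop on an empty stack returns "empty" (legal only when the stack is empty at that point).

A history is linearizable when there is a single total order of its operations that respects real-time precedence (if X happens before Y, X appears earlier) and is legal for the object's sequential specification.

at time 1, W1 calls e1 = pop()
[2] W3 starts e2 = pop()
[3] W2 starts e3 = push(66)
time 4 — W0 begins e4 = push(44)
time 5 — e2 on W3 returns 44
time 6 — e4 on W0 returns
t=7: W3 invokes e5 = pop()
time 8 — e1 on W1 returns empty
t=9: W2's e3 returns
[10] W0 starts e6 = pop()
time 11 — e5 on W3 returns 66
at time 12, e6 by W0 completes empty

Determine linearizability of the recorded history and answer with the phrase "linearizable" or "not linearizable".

witness order: e1, e3, e4, e2, e5, e6
step 1: e1 pop() → empty — stack <>
step 2: e3 push(66) — stack <66>
step 3: e4 push(44) — stack <66,44>
step 4: e2 pop() → 44 — stack <66>
step 5: e5 pop() → 66 — stack <>
step 6: e6 pop() → empty — stack <>

linearizable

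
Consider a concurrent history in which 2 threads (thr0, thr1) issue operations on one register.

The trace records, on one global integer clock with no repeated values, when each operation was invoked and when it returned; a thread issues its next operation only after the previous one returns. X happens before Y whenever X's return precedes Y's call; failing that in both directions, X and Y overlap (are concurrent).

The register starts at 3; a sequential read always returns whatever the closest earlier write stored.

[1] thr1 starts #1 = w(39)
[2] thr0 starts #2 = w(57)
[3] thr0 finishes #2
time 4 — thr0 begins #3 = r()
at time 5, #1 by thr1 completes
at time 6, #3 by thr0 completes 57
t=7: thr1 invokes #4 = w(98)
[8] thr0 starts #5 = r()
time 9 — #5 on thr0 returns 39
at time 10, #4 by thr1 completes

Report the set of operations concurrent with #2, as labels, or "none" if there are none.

#1

#2 runs from 2 to 3; window-overlapping ops are concurrent
#1 [1,5]: concurrent
#3 [4,6]: after
#4 [7,10]: after
#5 [8,9]: after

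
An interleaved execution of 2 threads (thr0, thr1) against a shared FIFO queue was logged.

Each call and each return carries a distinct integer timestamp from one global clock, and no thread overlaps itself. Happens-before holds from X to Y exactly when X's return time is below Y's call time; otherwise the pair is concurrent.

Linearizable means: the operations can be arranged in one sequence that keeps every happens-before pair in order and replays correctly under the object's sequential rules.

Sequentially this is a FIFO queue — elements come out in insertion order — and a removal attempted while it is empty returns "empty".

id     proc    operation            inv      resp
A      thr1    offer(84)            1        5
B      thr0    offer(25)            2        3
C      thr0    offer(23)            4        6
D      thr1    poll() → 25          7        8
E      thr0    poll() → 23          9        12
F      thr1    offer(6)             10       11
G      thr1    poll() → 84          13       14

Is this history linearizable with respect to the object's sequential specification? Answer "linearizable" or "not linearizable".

witness order: B, C, A, D, E, F, G
after step 1 (B offer(25)): queue <25>
after step 2 (C offer(23)): queue <25,23>
after step 3 (A offer(84)): queue <25,23,84>
after step 4 (D poll() → 25): queue <23,84>
after step 5 (E poll() → 23): queue <84>
after step 6 (F offer(6)): queue <84,6>
after step 7 (G poll() → 84): queue <6>

linearizable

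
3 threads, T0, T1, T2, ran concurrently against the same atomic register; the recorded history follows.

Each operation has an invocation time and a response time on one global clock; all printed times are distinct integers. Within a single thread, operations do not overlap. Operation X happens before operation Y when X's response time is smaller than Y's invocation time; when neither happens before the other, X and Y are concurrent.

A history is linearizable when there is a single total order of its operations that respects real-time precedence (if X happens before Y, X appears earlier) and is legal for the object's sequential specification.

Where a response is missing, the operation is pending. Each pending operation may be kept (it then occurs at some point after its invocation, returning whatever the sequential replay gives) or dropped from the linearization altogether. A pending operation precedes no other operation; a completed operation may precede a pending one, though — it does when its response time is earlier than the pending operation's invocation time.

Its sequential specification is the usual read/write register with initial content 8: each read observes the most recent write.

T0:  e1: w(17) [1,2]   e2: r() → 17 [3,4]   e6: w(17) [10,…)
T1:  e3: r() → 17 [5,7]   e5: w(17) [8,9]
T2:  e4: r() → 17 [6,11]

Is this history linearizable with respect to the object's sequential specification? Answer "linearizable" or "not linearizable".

a witness: e1, e2, e3, e4, e5
after step 1 (e1 w(17)): value 17
after step 2 (e2 r() → 17): value 17
after step 3 (e3 r() → 17): value 17
after step 4 (e4 r() → 17): value 17
after step 5 (e5 w(17)): value 17

linearizable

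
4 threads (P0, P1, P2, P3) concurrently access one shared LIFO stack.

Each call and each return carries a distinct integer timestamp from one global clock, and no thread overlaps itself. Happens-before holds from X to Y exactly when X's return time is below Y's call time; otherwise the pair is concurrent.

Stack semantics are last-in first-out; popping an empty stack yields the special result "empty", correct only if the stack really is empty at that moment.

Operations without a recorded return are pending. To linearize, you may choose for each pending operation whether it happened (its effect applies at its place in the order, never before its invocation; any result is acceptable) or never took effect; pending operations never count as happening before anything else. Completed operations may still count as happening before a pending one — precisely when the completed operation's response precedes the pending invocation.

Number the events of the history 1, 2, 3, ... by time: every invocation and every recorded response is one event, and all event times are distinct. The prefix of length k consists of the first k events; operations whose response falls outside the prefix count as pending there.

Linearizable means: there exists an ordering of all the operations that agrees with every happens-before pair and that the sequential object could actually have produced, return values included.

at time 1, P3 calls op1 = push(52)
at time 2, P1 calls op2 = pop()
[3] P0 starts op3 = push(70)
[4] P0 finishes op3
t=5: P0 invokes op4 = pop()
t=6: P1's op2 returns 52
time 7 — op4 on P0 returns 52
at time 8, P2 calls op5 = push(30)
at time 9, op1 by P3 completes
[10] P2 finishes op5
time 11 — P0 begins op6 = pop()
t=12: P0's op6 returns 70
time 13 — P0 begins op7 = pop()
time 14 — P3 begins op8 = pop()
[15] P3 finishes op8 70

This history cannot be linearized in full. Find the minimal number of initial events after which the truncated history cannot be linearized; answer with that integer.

7

one valid order for events 1..6 is op1, op2, op3:
after step 1 (op1 push(52) (pending, included)): stack <52>
after step 2 (op2 pop() → 52): stack <>
after step 3 (op3 push(70)): stack <70>
once event 7 joins (op4's response, time 7), exhaustive search finds no witness
no escape via the 1 pending operation (op1): every completion choice fails
take op2, op3, op4 (pending dropped): step 1 already fails, because op2 pop() → 52 cannot occur there
take op3, op2, op4 (pending dropped): step 2 already fails, because op2 pop() → 52 cannot occur there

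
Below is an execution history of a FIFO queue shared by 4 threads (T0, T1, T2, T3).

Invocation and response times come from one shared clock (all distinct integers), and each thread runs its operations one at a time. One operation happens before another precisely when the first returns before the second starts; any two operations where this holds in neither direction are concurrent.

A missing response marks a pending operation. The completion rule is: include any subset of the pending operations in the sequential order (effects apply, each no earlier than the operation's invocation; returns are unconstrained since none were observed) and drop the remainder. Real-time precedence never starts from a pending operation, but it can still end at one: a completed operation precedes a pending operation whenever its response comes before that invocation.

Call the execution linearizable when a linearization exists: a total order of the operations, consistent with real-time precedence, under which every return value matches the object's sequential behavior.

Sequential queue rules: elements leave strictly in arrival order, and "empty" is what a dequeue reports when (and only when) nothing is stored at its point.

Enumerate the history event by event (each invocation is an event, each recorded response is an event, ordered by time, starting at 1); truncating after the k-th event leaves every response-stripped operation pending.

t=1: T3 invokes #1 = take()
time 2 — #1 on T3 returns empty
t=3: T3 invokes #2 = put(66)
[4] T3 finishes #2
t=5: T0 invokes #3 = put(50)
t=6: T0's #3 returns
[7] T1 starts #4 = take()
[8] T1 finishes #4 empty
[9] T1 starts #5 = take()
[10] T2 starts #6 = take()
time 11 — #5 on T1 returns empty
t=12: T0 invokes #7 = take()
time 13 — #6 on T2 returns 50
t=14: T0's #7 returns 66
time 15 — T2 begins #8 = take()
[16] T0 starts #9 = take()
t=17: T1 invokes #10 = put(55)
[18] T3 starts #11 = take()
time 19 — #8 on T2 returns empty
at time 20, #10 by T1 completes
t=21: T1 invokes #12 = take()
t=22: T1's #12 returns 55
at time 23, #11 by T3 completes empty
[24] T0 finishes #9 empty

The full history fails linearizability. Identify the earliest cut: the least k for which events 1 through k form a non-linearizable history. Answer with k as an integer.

events 1..7 are linearizable, e.g. via #1, #2, #3:
1. #1 take() → empty, leaving queue <>
2. #2 put(66), leaving queue <66>
3. #3 put(50), leaving queue <66,50>
event 8 — #4's response, time 8 — after it, nothing linearizes
for example #1, #2, #3, #4 fails at step 4: #4 take() → empty is not legal there

8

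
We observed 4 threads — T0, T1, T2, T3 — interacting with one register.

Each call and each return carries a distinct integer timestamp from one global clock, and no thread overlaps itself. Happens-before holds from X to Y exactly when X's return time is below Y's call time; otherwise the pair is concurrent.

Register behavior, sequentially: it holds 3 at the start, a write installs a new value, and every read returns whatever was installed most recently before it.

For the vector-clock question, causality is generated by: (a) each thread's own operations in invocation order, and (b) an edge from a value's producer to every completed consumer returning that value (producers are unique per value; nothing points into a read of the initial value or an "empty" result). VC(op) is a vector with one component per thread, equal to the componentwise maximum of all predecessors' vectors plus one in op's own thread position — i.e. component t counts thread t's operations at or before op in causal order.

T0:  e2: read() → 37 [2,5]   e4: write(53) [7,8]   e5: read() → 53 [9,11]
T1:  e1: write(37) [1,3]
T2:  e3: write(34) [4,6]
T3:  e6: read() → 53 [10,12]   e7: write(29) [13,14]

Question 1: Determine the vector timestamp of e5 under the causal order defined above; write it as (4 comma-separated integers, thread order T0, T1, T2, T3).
(3, 1, 0, 0)

VC(e3, invoked at 4): no causal predecessors; +1 on T2 → (0, 0, 1, 0)
VC(e1, invoked at 1): no causal predecessors; +1 on T1 → (0, 1, 0, 0)
VC(e2, invoked at 2): max of VC(e1)=(0, 1, 0, 0), then +1 on thread T0 → (1, 1, 0, 0)
VC(e4, invoked at 7): max of VC(e2)=(1, 1, 0, 0), then +1 on thread T0 → (2, 1, 0, 0)
VC(e6, invoked at 10): max of VC(e4)=(2, 1, 0, 0), then +1 on thread T3 → (2, 1, 0, 1)
VC(e5, invoked at 9): max of VC(e4)=(2, 1, 0, 0), then +1 on thread T0 → (3, 1, 0, 0)
VC(e7, invoked at 13): max of VC(e6)=(2, 1, 0, 1), then +1 on thread T3 → (2, 1, 0, 2)
target: VC(e5) = (3, 1, 0, 0)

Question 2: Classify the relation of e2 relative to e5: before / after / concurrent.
before

e2 spans [2,5], e5 spans [9,11]
resp(e2)=5 < inv(e5)=9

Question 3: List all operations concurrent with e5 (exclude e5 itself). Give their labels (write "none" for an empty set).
e6

overlap test against e5 [9,11]: concurrent iff the interval meets 9..11
e1 [1,3]: before
e2 [2,5]: before
e3 [4,6]: before
e4 [7,8]: before
e6 [10,12]: concurrent
e7 [13,14]: after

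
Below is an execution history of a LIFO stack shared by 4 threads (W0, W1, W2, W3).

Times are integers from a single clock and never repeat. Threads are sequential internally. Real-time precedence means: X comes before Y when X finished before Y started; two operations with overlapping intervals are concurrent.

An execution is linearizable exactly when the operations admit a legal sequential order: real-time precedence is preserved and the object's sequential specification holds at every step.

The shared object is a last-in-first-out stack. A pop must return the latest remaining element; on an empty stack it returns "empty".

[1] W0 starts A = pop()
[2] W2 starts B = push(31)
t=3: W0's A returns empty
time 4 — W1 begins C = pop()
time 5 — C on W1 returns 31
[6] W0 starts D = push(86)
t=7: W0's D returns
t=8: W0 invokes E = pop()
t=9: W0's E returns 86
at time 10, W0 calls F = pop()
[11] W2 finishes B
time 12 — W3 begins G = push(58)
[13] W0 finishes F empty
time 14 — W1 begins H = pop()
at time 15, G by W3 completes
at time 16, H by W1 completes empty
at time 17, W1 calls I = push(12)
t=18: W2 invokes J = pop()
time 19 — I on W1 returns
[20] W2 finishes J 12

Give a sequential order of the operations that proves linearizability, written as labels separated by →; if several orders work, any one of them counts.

A → B → C → D → E → F → H → G → I → J

after step 1 (A pop() → empty): stack <>
after step 2 (B push(31)): stack <31>
after step 3 (C pop() → 31): stack <>
after step 4 (D push(86)): stack <86>
after step 5 (E pop() → 86): stack <>
after step 6 (F pop() → empty): stack <>
after step 7 (H pop() → empty): stack <>
after step 8 (G push(58)): stack <58>
after step 9 (I push(12)): stack <58,12>
after step 10 (J pop() → 12): stack <58>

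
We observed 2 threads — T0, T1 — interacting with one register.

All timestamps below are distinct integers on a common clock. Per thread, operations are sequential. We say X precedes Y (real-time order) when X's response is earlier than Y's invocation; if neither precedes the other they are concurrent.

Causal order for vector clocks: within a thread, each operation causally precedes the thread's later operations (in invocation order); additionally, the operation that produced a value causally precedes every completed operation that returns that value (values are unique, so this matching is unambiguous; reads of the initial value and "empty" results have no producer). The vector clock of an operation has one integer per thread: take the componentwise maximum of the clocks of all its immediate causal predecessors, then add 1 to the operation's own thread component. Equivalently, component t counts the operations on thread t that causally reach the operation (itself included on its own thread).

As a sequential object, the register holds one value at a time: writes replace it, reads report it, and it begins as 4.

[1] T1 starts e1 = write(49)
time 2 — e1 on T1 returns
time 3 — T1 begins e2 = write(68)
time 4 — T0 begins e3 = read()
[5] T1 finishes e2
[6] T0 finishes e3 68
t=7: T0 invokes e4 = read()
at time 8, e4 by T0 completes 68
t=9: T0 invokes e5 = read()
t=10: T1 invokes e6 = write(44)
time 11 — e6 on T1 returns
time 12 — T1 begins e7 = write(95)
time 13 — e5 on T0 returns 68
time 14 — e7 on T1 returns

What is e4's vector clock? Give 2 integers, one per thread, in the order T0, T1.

(2, 2)

root op e1, invoked 1: fresh clock plus T1's own tick → (0, 1)
merge at e2 (invoked 3): VC(e1)=(0, 1), own-thread bump on T1 → (0, 2)
merge at e6 (invoked 10): VC(e2)=(0, 2), own-thread bump on T1 → (0, 3)
merge at e3 (invoked 4): VC(e2)=(0, 2), own-thread bump on T0 → (1, 2)
merge at e7 (invoked 12): VC(e6)=(0, 3), own-thread bump on T1 → (0, 4)
merge at e4 (invoked 7): VC(e2)=(0, 2), VC(e3)=(1, 2), own-thread bump on T0 → (2, 2)
merge at e5 (invoked 9): VC(e2)=(0, 2), VC(e4)=(2, 2), own-thread bump on T0 → (3, 2)
target: VC(e4) = (2, 2)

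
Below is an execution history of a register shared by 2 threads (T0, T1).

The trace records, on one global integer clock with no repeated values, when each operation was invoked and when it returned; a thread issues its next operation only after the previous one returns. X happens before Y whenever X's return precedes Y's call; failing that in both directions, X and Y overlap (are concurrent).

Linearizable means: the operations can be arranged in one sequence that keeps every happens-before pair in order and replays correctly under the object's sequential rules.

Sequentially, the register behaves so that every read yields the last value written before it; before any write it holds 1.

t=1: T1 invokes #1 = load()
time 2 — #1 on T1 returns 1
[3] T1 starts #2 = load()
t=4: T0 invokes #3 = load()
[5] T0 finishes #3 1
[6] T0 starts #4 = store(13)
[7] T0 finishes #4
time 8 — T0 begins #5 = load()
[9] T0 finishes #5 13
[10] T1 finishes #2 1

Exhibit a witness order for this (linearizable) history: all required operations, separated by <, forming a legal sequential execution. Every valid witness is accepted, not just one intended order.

step 1: #1 load() → 1 — value 1
step 2: #2 load() → 1 — value 1
step 3: #3 load() → 1 — value 1
step 4: #4 store(13) — value 13
step 5: #5 load() → 13 — value 13

#1 < #2 < #3 < #4 < #5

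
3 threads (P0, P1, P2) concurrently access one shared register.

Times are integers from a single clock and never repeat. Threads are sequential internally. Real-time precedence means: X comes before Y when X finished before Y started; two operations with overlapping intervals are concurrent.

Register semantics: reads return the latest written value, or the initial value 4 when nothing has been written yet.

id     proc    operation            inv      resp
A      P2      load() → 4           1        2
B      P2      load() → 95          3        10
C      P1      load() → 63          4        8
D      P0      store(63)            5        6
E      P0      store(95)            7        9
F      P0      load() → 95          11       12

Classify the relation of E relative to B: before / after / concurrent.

concurrent

E spans [7,9], B spans [3,10]
the intervals overlap in both directions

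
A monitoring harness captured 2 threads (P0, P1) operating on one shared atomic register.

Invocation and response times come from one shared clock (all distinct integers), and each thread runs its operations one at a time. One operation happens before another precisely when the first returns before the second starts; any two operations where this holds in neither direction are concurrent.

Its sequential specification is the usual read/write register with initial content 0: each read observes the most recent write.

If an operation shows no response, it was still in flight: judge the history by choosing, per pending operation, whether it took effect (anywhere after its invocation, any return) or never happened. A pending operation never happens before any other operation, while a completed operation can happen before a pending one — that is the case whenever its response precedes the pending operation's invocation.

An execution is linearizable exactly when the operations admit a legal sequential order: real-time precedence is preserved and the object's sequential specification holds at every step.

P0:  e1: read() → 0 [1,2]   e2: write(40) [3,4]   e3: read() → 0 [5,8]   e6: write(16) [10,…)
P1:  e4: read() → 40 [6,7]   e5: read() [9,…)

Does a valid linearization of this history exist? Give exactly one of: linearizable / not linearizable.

not linearizable

already the first 8 events (up to e3's response at time 8) admit no linearization; the first 7 still do
all 2 real-time-respecting orders fail — 4 completed atomic register operations, no legal replay
e.g. e1, e2, e3, e4: illegal at step 3, since e3 read() → 0 cannot apply there
e.g. e1, e2, e4, e3: illegal at step 4, since e3 read() → 0 cannot apply there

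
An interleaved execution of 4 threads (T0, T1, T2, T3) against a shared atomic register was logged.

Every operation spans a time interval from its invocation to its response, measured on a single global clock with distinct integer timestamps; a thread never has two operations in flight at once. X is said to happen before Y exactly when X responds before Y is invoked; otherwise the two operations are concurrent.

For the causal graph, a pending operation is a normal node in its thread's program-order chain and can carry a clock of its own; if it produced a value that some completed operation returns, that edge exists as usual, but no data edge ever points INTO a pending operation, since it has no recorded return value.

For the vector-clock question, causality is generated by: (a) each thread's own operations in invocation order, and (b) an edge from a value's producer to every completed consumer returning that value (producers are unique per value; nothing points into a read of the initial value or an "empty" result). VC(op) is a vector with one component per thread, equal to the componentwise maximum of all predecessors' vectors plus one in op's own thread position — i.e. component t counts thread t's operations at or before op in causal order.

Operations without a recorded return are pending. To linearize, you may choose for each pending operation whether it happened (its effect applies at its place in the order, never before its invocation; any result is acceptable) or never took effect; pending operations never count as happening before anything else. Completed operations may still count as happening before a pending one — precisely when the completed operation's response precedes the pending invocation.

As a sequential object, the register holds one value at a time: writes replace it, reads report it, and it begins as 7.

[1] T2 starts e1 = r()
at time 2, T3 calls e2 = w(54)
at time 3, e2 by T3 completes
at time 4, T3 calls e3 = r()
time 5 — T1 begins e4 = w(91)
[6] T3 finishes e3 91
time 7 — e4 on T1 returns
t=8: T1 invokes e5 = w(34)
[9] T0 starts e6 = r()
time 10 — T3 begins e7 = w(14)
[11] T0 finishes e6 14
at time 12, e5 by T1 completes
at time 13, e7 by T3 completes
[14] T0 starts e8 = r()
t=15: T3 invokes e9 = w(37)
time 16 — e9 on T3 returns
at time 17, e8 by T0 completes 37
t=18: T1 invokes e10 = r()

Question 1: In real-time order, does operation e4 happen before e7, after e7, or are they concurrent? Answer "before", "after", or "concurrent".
before

e4 spans [5,7], e7 spans [10,13]
resp(e4)=7 < inv(e7)=10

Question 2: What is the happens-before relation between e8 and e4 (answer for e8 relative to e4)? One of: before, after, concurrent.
after

e8 spans [14,17], e4 spans [5,7]
resp(e4)=7 < inv(e8)=14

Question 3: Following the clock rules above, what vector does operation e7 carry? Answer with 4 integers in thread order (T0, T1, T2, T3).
(0, 1, 0, 3)

VC(e2, invoked at 2): no causal predecessors; +1 on T3 → (0, 0, 0, 1)
VC(e1, invoked at 1): no causal predecessors; +1 on T2 → (0, 0, 1, 0)
VC(e4, invoked at 5): no causal predecessors; +1 on T1 → (0, 1, 0, 0)
invoked at 8, e5 merges VC(e4)=(0, 1, 0, 0) and bumps T1's slot → (0, 2, 0, 0)
invoked at 4, e3 merges VC(e2)=(0, 0, 0, 1), VC(e4)=(0, 1, 0, 0) and bumps T3's slot → (0, 1, 0, 2)
invoked at 18, e10 merges VC(e5)=(0, 2, 0, 0) and bumps T1's slot → (0, 3, 0, 0)
invoked at 10, e7 merges VC(e3)=(0, 1, 0, 2) and bumps T3's slot → (0, 1, 0, 3)
invoked at 15, e9 merges VC(e7)=(0, 1, 0, 3) and bumps T3's slot → (0, 1, 0, 4)
invoked at 9, e6 merges VC(e7)=(0, 1, 0, 3) and bumps T0's slot → (1, 1, 0, 3)
invoked at 14, e8 merges VC(e6)=(1, 1, 0, 3), VC(e9)=(0, 1, 0, 4) and bumps T0's slot → (2, 1, 0, 4)
target: VC(e7) = (0, 1, 0, 3)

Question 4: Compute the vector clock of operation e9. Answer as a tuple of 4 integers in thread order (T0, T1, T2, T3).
(0, 1, 0, 4)

invoked at 2, e2 has no predecessors; its own T3 bump gives (0, 0, 0, 1)
invoked at 1, e1 has no predecessors; its own T2 bump gives (0, 0, 1, 0)
invoked at 5, e4 has no predecessors; its own T1 bump gives (0, 1, 0, 0)
merge at e5 (invoked 8): VC(e4)=(0, 1, 0, 0), own-thread bump on T1 → (0, 2, 0, 0)
merge at e3 (invoked 4): VC(e2)=(0, 0, 0, 1), VC(e4)=(0, 1, 0, 0), own-thread bump on T3 → (0, 1, 0, 2)
merge at e10 (invoked 18): VC(e5)=(0, 2, 0, 0), own-thread bump on T1 → (0, 3, 0, 0)
merge at e7 (invoked 10): VC(e3)=(0, 1, 0, 2), own-thread bump on T3 → (0, 1, 0, 3)
merge at e9 (invoked 15): VC(e7)=(0, 1, 0, 3), own-thread bump on T3 → (0, 1, 0, 4)
merge at e6 (invoked 9): VC(e7)=(0, 1, 0, 3), own-thread bump on T0 → (1, 1, 0, 3)
merge at e8 (invoked 14): VC(e6)=(1, 1, 0, 3), VC(e9)=(0, 1, 0, 4), own-thread bump on T0 → (2, 1, 0, 4)
target: VC(e9) = (0, 1, 0, 4)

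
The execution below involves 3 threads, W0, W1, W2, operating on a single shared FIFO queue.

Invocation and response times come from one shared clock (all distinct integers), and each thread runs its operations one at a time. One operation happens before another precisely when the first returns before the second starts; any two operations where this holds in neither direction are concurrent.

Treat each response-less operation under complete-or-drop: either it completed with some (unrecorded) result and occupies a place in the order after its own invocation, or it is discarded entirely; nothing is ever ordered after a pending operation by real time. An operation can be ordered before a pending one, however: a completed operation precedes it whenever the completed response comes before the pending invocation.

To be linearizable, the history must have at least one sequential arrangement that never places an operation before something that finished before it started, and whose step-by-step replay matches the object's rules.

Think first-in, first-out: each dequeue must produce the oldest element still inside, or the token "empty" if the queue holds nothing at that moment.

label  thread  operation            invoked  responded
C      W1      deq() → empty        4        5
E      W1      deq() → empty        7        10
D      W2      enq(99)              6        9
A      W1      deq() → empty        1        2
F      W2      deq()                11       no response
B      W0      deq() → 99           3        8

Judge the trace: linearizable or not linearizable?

linearizable

witness order: A, C, D, B, E
step 1: A deq() → empty — queue <>
step 2: C deq() → empty — queue <>
step 3: D enq(99) — queue <99>
step 4: B deq() → 99 — queue <>
step 5: E deq() → empty — queue <>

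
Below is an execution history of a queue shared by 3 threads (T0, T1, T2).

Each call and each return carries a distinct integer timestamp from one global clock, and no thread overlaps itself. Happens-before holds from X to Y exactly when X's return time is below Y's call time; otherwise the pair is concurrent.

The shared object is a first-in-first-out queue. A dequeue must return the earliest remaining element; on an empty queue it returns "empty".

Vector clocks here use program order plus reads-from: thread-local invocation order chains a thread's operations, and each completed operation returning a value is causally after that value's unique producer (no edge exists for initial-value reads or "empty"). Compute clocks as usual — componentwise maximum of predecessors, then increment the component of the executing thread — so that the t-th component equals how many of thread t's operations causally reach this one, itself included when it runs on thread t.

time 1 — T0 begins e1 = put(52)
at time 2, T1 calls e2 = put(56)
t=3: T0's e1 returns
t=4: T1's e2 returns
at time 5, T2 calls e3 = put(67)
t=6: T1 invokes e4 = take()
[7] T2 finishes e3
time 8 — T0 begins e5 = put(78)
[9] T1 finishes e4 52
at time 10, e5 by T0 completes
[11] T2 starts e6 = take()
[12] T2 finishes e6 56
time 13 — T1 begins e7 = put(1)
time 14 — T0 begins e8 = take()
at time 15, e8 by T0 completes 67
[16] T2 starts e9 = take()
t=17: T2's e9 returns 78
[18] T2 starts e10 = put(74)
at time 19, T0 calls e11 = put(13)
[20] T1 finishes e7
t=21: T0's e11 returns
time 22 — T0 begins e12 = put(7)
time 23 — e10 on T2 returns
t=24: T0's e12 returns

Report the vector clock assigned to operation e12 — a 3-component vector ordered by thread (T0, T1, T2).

no predecessors for e3 (invoked 5): T2 increments from zero → (0, 0, 1)
no predecessors for e2 (invoked 2): T1 increments from zero → (0, 1, 0)
no predecessors for e1 (invoked 1): T0 increments from zero → (1, 0, 0)
VC(e5, invoked at 8): max of VC(e1)=(1, 0, 0), then +1 on thread T0 → (2, 0, 0)
VC(e6, invoked at 11): max of VC(e2)=(0, 1, 0), VC(e3)=(0, 0, 1), then +1 on thread T2 → (0, 1, 2)
VC(e4, invoked at 6): max of VC(e1)=(1, 0, 0), VC(e2)=(0, 1, 0), then +1 on thread T1 → (1, 2, 0)
VC(e7, invoked at 13): max of VC(e4)=(1, 2, 0), then +1 on thread T1 → (1, 3, 0)
VC(e8, invoked at 14): max of VC(e3)=(0, 0, 1), VC(e5)=(2, 0, 0), then +1 on thread T0 → (3, 0, 1)
VC(e11, invoked at 19): max of VC(e8)=(3, 0, 1), then +1 on thread T0 → (4, 0, 1)
VC(e9, invoked at 16): max of VC(e5)=(2, 0, 0), VC(e6)=(0, 1, 2), then +1 on thread T2 → (2, 1, 3)
VC(e12, invoked at 22): max of VC(e11)=(4, 0, 1), then +1 on thread T0 → (5, 0, 1)
VC(e10, invoked at 18): max of VC(e9)=(2, 1, 3), then +1 on thread T2 → (2, 1, 4)
target: VC(e12) = (5, 0, 1)

(5, 0, 1)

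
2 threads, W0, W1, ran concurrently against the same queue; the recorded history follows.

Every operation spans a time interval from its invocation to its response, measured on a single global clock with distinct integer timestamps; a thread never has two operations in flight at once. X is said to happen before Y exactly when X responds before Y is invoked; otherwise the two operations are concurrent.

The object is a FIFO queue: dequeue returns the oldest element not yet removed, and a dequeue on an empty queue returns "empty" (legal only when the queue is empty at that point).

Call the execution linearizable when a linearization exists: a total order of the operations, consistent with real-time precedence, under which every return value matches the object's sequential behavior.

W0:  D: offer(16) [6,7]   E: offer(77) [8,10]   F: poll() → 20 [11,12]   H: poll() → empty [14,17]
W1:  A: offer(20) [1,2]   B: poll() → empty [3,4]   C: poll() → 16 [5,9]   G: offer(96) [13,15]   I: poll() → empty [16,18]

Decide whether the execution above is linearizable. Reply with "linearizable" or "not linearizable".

events 1..3 are fine; event 4 — the response of B at time 4 — makes the prefix non-linearizable
the completed operations (2 total) allow one real-time order; the queue replay rejects it
e.g. A, B: illegal at step 2, since B poll() → empty cannot apply there

not linearizable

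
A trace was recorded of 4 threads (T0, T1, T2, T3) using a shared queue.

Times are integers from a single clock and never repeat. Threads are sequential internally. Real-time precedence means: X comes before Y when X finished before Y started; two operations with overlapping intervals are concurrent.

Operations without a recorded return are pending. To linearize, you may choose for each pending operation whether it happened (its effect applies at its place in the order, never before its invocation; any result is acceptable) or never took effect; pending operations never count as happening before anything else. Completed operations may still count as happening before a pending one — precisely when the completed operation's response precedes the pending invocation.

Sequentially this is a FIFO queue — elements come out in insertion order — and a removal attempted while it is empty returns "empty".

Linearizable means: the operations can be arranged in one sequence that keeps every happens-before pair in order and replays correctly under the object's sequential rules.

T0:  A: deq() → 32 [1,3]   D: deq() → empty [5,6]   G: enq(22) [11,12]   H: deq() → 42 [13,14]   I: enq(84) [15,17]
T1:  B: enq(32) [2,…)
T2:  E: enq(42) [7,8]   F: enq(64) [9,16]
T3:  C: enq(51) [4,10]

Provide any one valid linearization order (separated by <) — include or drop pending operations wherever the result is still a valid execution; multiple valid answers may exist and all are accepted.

after step 1 (B enq(32) (pending, included)): queue <32>
after step 2 (A deq() → 32): queue <>
after step 3 (D deq() → empty): queue <>
after step 4 (E enq(42)): queue <42>
after step 5 (C enq(51)): queue <42,51>
after step 6 (F enq(64)): queue <42,51,64>
after step 7 (G enq(22)): queue <42,51,64,22>
after step 8 (H deq() → 42): queue <51,64,22>
after step 9 (I enq(84)): queue <51,64,22,84>

B < A < D < E < C < F < G < H < I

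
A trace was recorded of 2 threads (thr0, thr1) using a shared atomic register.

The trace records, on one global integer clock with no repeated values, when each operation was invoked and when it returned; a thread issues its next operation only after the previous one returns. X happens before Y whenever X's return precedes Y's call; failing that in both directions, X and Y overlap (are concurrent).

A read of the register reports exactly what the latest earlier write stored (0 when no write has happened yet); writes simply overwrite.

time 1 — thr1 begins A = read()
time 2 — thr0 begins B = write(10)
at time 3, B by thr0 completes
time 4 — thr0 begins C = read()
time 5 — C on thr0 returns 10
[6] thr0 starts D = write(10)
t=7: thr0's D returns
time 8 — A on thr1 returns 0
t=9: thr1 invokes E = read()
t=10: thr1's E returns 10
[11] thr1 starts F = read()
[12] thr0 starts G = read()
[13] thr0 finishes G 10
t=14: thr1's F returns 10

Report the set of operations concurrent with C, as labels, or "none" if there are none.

A

concurrent with C ([4,5]): every op whose interval crosses 4..5
A [1,8]: concurrent
B [2,3]: before
D [6,7]: after
E [9,10]: after
F [11,14]: after
G [12,13]: after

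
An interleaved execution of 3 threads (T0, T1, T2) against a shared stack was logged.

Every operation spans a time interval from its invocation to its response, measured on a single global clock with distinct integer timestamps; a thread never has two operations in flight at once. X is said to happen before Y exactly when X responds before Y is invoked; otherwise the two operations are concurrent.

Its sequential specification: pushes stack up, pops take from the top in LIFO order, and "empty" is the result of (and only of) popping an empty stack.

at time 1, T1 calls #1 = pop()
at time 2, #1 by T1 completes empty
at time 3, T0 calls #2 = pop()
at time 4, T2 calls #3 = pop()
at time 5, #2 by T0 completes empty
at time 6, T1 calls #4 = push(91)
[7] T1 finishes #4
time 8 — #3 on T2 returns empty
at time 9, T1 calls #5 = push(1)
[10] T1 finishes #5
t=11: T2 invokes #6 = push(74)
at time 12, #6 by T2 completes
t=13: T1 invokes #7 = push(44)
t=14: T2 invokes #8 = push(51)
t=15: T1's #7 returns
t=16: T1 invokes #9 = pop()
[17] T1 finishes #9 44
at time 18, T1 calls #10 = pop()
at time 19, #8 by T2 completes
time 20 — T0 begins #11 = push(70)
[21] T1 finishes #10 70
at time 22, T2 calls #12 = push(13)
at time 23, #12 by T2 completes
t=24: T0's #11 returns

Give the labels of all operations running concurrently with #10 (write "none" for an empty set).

#11, #8

#10 spans [18,21]: anything still running between times 18 and 21 counts as concurrent
#1 [1,2]: before
#2 [3,5]: before
#3 [4,8]: before
#4 [6,7]: before
#5 [9,10]: before
#6 [11,12]: before
#7 [13,15]: before
#8 [14,19]: concurrent
#9 [16,17]: before
#11 [20,24]: concurrent
#12 [22,23]: after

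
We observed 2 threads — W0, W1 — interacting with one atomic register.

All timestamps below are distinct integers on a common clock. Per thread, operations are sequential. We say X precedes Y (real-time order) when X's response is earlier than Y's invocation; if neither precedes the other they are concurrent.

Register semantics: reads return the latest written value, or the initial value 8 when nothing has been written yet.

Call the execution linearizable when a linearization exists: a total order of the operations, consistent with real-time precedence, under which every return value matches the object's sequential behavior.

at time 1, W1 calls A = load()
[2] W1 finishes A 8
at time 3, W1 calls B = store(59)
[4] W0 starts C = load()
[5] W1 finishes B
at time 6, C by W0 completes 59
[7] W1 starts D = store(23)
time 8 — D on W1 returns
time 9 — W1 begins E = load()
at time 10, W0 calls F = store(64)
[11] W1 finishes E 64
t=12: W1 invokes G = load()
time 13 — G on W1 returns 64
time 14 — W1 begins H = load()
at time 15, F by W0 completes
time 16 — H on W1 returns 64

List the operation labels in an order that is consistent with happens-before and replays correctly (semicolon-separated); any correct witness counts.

A; B; C; D; F; E; G; H

step 1: A load() → 8 — value 8
step 2: B store(59) — value 59
step 3: C load() → 59 — value 59
step 4: D store(23) — value 23
step 5: F store(64) — value 64
step 6: E load() → 64 — value 64
step 7: G load() → 64 — value 64
step 8: H load() → 64 — value 64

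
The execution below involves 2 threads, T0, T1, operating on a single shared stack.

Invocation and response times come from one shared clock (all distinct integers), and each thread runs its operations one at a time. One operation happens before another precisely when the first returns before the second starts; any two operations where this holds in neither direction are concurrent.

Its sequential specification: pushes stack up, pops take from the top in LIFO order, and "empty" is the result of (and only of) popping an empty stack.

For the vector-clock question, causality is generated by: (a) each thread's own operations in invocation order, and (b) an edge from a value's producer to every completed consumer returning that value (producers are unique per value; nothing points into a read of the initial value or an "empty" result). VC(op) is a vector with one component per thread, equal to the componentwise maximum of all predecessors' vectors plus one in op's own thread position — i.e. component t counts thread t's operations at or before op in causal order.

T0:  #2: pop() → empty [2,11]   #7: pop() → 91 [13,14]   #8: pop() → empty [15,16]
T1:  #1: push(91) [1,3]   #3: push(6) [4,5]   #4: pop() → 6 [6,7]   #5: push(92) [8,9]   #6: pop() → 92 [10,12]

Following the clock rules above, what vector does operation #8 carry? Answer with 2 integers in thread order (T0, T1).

no predecessors for #1 (invoked 1): T1 increments from zero → (0, 1)
no predecessors for #2 (invoked 2): T0 increments from zero → (1, 0)
from VC(#1)=(0, 1), #3 (invoked 4) maxes components and bumps T1 → (0, 2)
from VC(#3)=(0, 2), #4 (invoked 6) maxes components and bumps T1 → (0, 3)
from VC(#1)=(0, 1), VC(#2)=(1, 0), #7 (invoked 13) maxes components and bumps T0 → (2, 1)
from VC(#4)=(0, 3), #5 (invoked 8) maxes components and bumps T1 → (0, 4)
from VC(#7)=(2, 1), #8 (invoked 15) maxes components and bumps T0 → (3, 1)
from VC(#5)=(0, 4), #6 (invoked 10) maxes components and bumps T1 → (0, 5)
target: VC(#8) = (3, 1)

(3, 1)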